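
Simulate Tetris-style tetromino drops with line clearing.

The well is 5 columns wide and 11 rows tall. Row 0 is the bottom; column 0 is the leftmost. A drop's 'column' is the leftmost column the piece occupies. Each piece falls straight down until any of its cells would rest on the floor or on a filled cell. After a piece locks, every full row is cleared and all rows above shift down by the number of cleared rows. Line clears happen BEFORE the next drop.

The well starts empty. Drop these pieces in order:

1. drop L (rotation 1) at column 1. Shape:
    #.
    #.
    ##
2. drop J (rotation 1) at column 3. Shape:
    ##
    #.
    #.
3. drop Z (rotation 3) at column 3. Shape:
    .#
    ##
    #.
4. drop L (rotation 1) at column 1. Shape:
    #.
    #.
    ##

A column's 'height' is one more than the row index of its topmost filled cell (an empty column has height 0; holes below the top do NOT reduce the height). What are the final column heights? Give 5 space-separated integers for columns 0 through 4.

Drop 1: L rot1 at col 1 lands with bottom-row=0; cleared 0 line(s) (total 0); column heights now [0 3 1 0 0], max=3
Drop 2: J rot1 at col 3 lands with bottom-row=0; cleared 0 line(s) (total 0); column heights now [0 3 1 3 3], max=3
Drop 3: Z rot3 at col 3 lands with bottom-row=3; cleared 0 line(s) (total 0); column heights now [0 3 1 5 6], max=6
Drop 4: L rot1 at col 1 lands with bottom-row=3; cleared 0 line(s) (total 0); column heights now [0 6 4 5 6], max=6

Answer: 0 6 4 5 6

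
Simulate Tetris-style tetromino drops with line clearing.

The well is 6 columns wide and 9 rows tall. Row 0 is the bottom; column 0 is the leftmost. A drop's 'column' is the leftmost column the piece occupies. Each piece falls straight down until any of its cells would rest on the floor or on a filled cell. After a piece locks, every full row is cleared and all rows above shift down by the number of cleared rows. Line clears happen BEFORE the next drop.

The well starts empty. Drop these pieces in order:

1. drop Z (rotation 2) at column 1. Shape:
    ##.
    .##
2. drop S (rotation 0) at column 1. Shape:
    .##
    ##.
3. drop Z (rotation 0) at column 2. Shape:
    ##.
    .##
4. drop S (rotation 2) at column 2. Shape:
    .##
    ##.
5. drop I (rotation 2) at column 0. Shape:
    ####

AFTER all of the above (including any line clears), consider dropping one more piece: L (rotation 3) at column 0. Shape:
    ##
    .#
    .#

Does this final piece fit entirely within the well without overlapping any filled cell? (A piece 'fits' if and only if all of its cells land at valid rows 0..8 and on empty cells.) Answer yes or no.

Answer: no

Derivation:
Drop 1: Z rot2 at col 1 lands with bottom-row=0; cleared 0 line(s) (total 0); column heights now [0 2 2 1 0 0], max=2
Drop 2: S rot0 at col 1 lands with bottom-row=2; cleared 0 line(s) (total 0); column heights now [0 3 4 4 0 0], max=4
Drop 3: Z rot0 at col 2 lands with bottom-row=4; cleared 0 line(s) (total 0); column heights now [0 3 6 6 5 0], max=6
Drop 4: S rot2 at col 2 lands with bottom-row=6; cleared 0 line(s) (total 0); column heights now [0 3 7 8 8 0], max=8
Drop 5: I rot2 at col 0 lands with bottom-row=8; cleared 0 line(s) (total 0); column heights now [9 9 9 9 8 0], max=9
Test piece L rot3 at col 0 (width 2): heights before test = [9 9 9 9 8 0]; fits = False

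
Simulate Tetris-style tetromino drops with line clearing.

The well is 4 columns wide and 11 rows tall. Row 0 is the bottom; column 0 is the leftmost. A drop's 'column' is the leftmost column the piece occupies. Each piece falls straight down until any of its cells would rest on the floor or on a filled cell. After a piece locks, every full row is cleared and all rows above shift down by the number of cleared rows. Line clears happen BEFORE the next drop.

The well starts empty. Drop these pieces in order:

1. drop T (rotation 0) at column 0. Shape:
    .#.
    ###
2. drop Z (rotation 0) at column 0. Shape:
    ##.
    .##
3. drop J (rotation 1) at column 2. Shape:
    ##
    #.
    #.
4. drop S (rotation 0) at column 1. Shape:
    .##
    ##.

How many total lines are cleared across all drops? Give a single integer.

Drop 1: T rot0 at col 0 lands with bottom-row=0; cleared 0 line(s) (total 0); column heights now [1 2 1 0], max=2
Drop 2: Z rot0 at col 0 lands with bottom-row=2; cleared 0 line(s) (total 0); column heights now [4 4 3 0], max=4
Drop 3: J rot1 at col 2 lands with bottom-row=3; cleared 0 line(s) (total 0); column heights now [4 4 6 6], max=6
Drop 4: S rot0 at col 1 lands with bottom-row=6; cleared 0 line(s) (total 0); column heights now [4 7 8 8], max=8

Answer: 0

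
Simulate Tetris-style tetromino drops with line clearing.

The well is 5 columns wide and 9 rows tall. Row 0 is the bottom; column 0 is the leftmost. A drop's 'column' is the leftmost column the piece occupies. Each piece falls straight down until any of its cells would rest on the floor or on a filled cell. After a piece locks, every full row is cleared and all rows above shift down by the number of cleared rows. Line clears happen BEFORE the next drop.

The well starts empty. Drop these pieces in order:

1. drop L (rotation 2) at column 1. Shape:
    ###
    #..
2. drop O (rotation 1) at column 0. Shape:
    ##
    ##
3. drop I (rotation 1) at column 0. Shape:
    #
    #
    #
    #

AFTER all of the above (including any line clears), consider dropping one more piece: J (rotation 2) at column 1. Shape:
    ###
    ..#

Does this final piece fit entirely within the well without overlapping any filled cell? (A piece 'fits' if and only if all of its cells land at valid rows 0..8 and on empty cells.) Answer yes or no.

Answer: yes

Derivation:
Drop 1: L rot2 at col 1 lands with bottom-row=0; cleared 0 line(s) (total 0); column heights now [0 2 2 2 0], max=2
Drop 2: O rot1 at col 0 lands with bottom-row=2; cleared 0 line(s) (total 0); column heights now [4 4 2 2 0], max=4
Drop 3: I rot1 at col 0 lands with bottom-row=4; cleared 0 line(s) (total 0); column heights now [8 4 2 2 0], max=8
Test piece J rot2 at col 1 (width 3): heights before test = [8 4 2 2 0]; fits = True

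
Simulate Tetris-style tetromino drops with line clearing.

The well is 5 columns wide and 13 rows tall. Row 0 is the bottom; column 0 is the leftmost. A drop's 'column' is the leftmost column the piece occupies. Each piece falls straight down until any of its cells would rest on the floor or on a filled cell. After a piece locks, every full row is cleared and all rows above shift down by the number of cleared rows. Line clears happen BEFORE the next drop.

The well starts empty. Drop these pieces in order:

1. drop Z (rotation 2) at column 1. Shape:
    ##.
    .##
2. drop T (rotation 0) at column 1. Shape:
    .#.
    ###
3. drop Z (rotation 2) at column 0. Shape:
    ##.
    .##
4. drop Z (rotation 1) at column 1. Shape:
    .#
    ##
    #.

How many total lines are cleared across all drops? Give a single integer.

Answer: 0

Derivation:
Drop 1: Z rot2 at col 1 lands with bottom-row=0; cleared 0 line(s) (total 0); column heights now [0 2 2 1 0], max=2
Drop 2: T rot0 at col 1 lands with bottom-row=2; cleared 0 line(s) (total 0); column heights now [0 3 4 3 0], max=4
Drop 3: Z rot2 at col 0 lands with bottom-row=4; cleared 0 line(s) (total 0); column heights now [6 6 5 3 0], max=6
Drop 4: Z rot1 at col 1 lands with bottom-row=6; cleared 0 line(s) (total 0); column heights now [6 8 9 3 0], max=9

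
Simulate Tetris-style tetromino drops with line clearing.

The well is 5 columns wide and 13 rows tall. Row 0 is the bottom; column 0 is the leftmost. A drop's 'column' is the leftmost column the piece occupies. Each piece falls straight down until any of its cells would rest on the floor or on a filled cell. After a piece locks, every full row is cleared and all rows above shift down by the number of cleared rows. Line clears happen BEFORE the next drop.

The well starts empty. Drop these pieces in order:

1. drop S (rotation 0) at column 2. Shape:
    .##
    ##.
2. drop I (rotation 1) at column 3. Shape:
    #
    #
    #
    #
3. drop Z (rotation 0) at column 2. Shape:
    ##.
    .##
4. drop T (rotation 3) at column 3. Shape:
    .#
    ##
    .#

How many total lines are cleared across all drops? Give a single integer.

Answer: 0

Derivation:
Drop 1: S rot0 at col 2 lands with bottom-row=0; cleared 0 line(s) (total 0); column heights now [0 0 1 2 2], max=2
Drop 2: I rot1 at col 3 lands with bottom-row=2; cleared 0 line(s) (total 0); column heights now [0 0 1 6 2], max=6
Drop 3: Z rot0 at col 2 lands with bottom-row=6; cleared 0 line(s) (total 0); column heights now [0 0 8 8 7], max=8
Drop 4: T rot3 at col 3 lands with bottom-row=7; cleared 0 line(s) (total 0); column heights now [0 0 8 9 10], max=10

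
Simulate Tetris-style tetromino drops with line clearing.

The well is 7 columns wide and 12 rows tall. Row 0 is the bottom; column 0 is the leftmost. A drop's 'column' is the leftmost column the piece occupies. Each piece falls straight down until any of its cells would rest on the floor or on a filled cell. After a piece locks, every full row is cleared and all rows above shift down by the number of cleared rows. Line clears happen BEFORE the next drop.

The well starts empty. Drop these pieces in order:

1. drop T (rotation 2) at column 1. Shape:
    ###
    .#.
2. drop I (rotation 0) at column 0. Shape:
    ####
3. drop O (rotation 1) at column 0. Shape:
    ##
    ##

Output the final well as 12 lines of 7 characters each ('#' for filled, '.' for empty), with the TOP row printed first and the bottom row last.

Answer: .......
.......
.......
.......
.......
.......
.......
##.....
##.....
####...
.###...
..#....

Derivation:
Drop 1: T rot2 at col 1 lands with bottom-row=0; cleared 0 line(s) (total 0); column heights now [0 2 2 2 0 0 0], max=2
Drop 2: I rot0 at col 0 lands with bottom-row=2; cleared 0 line(s) (total 0); column heights now [3 3 3 3 0 0 0], max=3
Drop 3: O rot1 at col 0 lands with bottom-row=3; cleared 0 line(s) (total 0); column heights now [5 5 3 3 0 0 0], max=5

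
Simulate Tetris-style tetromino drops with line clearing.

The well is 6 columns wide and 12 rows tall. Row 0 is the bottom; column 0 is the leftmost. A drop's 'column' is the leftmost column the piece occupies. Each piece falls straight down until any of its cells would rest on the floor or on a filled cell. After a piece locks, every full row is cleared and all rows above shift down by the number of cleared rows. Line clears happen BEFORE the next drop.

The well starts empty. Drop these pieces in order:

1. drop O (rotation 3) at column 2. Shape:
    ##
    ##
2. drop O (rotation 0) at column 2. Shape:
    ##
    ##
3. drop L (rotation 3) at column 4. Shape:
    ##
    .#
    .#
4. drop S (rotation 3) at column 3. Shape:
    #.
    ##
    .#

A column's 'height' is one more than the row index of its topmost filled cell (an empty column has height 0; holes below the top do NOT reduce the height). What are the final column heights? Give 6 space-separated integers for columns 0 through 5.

Drop 1: O rot3 at col 2 lands with bottom-row=0; cleared 0 line(s) (total 0); column heights now [0 0 2 2 0 0], max=2
Drop 2: O rot0 at col 2 lands with bottom-row=2; cleared 0 line(s) (total 0); column heights now [0 0 4 4 0 0], max=4
Drop 3: L rot3 at col 4 lands with bottom-row=0; cleared 0 line(s) (total 0); column heights now [0 0 4 4 3 3], max=4
Drop 4: S rot3 at col 3 lands with bottom-row=3; cleared 0 line(s) (total 0); column heights now [0 0 4 6 5 3], max=6

Answer: 0 0 4 6 5 3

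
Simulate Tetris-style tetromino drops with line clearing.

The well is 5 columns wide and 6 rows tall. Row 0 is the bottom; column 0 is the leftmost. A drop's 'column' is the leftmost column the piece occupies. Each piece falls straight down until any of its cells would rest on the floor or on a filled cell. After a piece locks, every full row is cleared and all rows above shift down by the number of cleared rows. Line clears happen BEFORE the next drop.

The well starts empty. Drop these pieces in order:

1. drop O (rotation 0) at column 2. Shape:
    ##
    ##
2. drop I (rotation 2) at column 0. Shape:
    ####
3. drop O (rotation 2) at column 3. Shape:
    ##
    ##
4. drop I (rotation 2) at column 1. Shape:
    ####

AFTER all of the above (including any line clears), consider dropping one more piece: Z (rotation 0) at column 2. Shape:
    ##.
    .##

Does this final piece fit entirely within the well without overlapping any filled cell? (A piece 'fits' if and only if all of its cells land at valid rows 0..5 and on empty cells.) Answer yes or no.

Answer: no

Derivation:
Drop 1: O rot0 at col 2 lands with bottom-row=0; cleared 0 line(s) (total 0); column heights now [0 0 2 2 0], max=2
Drop 2: I rot2 at col 0 lands with bottom-row=2; cleared 0 line(s) (total 0); column heights now [3 3 3 3 0], max=3
Drop 3: O rot2 at col 3 lands with bottom-row=3; cleared 0 line(s) (total 0); column heights now [3 3 3 5 5], max=5
Drop 4: I rot2 at col 1 lands with bottom-row=5; cleared 0 line(s) (total 0); column heights now [3 6 6 6 6], max=6
Test piece Z rot0 at col 2 (width 3): heights before test = [3 6 6 6 6]; fits = False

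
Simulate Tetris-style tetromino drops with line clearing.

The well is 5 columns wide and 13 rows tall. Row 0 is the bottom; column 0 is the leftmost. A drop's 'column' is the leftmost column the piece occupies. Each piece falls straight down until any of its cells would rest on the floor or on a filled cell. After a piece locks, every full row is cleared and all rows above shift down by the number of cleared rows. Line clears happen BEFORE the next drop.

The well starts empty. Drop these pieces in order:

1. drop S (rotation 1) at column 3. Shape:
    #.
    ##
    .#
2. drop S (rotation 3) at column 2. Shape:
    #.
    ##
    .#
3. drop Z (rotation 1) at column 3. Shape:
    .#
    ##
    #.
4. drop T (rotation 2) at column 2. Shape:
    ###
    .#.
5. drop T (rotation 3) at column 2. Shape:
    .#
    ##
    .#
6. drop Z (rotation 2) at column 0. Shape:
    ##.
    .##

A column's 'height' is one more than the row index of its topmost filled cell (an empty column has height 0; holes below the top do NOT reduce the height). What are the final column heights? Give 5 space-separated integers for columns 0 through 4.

Drop 1: S rot1 at col 3 lands with bottom-row=0; cleared 0 line(s) (total 0); column heights now [0 0 0 3 2], max=3
Drop 2: S rot3 at col 2 lands with bottom-row=3; cleared 0 line(s) (total 0); column heights now [0 0 6 5 2], max=6
Drop 3: Z rot1 at col 3 lands with bottom-row=5; cleared 0 line(s) (total 0); column heights now [0 0 6 7 8], max=8
Drop 4: T rot2 at col 2 lands with bottom-row=7; cleared 0 line(s) (total 0); column heights now [0 0 9 9 9], max=9
Drop 5: T rot3 at col 2 lands with bottom-row=9; cleared 0 line(s) (total 0); column heights now [0 0 11 12 9], max=12
Drop 6: Z rot2 at col 0 lands with bottom-row=11; cleared 0 line(s) (total 0); column heights now [13 13 12 12 9], max=13

Answer: 13 13 12 12 9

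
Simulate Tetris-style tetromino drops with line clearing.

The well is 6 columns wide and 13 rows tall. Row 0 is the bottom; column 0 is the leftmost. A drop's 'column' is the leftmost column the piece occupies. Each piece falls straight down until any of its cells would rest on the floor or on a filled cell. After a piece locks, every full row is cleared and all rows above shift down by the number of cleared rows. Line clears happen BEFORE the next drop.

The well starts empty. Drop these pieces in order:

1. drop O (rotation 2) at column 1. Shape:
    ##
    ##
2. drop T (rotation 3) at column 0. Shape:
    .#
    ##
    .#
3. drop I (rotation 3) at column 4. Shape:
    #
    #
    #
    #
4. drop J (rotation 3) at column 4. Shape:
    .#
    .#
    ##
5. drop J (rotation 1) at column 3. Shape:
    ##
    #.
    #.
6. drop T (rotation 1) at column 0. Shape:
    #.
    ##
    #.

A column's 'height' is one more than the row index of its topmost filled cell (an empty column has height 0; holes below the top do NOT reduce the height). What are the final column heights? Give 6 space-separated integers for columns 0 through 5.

Answer: 7 6 2 6 6 7

Derivation:
Drop 1: O rot2 at col 1 lands with bottom-row=0; cleared 0 line(s) (total 0); column heights now [0 2 2 0 0 0], max=2
Drop 2: T rot3 at col 0 lands with bottom-row=2; cleared 0 line(s) (total 0); column heights now [4 5 2 0 0 0], max=5
Drop 3: I rot3 at col 4 lands with bottom-row=0; cleared 0 line(s) (total 0); column heights now [4 5 2 0 4 0], max=5
Drop 4: J rot3 at col 4 lands with bottom-row=4; cleared 0 line(s) (total 0); column heights now [4 5 2 0 5 7], max=7
Drop 5: J rot1 at col 3 lands with bottom-row=3; cleared 0 line(s) (total 0); column heights now [4 5 2 6 6 7], max=7
Drop 6: T rot1 at col 0 lands with bottom-row=4; cleared 0 line(s) (total 0); column heights now [7 6 2 6 6 7], max=7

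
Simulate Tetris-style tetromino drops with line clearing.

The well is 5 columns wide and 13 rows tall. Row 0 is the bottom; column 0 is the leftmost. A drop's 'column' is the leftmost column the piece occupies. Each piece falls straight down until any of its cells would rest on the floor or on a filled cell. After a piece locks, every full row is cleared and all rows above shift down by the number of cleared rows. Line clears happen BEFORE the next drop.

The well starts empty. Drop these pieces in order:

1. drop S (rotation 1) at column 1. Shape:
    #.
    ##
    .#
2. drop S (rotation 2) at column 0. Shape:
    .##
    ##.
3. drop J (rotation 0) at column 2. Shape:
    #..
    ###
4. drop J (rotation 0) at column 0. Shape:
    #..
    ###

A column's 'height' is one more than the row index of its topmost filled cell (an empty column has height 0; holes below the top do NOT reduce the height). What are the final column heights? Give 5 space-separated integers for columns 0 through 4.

Answer: 9 8 8 6 6

Derivation:
Drop 1: S rot1 at col 1 lands with bottom-row=0; cleared 0 line(s) (total 0); column heights now [0 3 2 0 0], max=3
Drop 2: S rot2 at col 0 lands with bottom-row=3; cleared 0 line(s) (total 0); column heights now [4 5 5 0 0], max=5
Drop 3: J rot0 at col 2 lands with bottom-row=5; cleared 0 line(s) (total 0); column heights now [4 5 7 6 6], max=7
Drop 4: J rot0 at col 0 lands with bottom-row=7; cleared 0 line(s) (total 0); column heights now [9 8 8 6 6], max=9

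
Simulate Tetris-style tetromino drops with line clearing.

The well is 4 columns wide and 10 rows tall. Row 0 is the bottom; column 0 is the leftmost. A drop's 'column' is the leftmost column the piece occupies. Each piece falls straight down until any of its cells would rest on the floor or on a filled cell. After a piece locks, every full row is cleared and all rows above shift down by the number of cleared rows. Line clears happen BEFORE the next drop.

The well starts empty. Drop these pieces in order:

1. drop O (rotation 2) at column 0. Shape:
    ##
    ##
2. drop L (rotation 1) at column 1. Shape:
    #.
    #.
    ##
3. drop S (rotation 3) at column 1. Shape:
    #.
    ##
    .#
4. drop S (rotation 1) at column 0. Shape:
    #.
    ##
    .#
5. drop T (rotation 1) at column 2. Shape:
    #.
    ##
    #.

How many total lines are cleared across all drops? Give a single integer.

Drop 1: O rot2 at col 0 lands with bottom-row=0; cleared 0 line(s) (total 0); column heights now [2 2 0 0], max=2
Drop 2: L rot1 at col 1 lands with bottom-row=2; cleared 0 line(s) (total 0); column heights now [2 5 3 0], max=5
Drop 3: S rot3 at col 1 lands with bottom-row=4; cleared 0 line(s) (total 0); column heights now [2 7 6 0], max=7
Drop 4: S rot1 at col 0 lands with bottom-row=7; cleared 0 line(s) (total 0); column heights now [10 9 6 0], max=10
Drop 5: T rot1 at col 2 lands with bottom-row=6; cleared 0 line(s) (total 0); column heights now [10 9 9 8], max=10

Answer: 0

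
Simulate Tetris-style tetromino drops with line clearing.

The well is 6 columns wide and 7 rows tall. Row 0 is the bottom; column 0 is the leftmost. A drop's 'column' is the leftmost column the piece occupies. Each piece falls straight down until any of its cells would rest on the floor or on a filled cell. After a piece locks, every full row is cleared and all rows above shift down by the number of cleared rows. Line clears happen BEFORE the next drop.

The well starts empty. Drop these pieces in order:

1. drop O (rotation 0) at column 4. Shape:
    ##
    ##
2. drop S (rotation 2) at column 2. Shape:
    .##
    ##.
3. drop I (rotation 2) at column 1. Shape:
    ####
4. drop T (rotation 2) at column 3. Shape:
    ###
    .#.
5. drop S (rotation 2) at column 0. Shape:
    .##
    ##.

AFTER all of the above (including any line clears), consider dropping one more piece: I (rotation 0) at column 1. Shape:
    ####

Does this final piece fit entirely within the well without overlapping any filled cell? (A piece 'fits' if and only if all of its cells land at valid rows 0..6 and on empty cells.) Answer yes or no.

Answer: yes

Derivation:
Drop 1: O rot0 at col 4 lands with bottom-row=0; cleared 0 line(s) (total 0); column heights now [0 0 0 0 2 2], max=2
Drop 2: S rot2 at col 2 lands with bottom-row=1; cleared 0 line(s) (total 0); column heights now [0 0 2 3 3 2], max=3
Drop 3: I rot2 at col 1 lands with bottom-row=3; cleared 0 line(s) (total 0); column heights now [0 4 4 4 4 2], max=4
Drop 4: T rot2 at col 3 lands with bottom-row=4; cleared 0 line(s) (total 0); column heights now [0 4 4 6 6 6], max=6
Drop 5: S rot2 at col 0 lands with bottom-row=4; cleared 0 line(s) (total 0); column heights now [5 6 6 6 6 6], max=6
Test piece I rot0 at col 1 (width 4): heights before test = [5 6 6 6 6 6]; fits = True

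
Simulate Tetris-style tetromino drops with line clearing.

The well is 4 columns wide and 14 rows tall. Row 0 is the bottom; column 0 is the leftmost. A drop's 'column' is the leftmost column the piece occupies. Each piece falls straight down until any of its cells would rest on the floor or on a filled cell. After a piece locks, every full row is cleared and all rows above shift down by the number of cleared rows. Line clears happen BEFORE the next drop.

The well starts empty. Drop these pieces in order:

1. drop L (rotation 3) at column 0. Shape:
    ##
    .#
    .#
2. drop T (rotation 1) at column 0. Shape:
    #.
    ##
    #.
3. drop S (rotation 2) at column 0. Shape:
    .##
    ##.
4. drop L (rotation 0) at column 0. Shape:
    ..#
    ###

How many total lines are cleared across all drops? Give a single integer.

Answer: 0

Derivation:
Drop 1: L rot3 at col 0 lands with bottom-row=0; cleared 0 line(s) (total 0); column heights now [3 3 0 0], max=3
Drop 2: T rot1 at col 0 lands with bottom-row=3; cleared 0 line(s) (total 0); column heights now [6 5 0 0], max=6
Drop 3: S rot2 at col 0 lands with bottom-row=6; cleared 0 line(s) (total 0); column heights now [7 8 8 0], max=8
Drop 4: L rot0 at col 0 lands with bottom-row=8; cleared 0 line(s) (total 0); column heights now [9 9 10 0], max=10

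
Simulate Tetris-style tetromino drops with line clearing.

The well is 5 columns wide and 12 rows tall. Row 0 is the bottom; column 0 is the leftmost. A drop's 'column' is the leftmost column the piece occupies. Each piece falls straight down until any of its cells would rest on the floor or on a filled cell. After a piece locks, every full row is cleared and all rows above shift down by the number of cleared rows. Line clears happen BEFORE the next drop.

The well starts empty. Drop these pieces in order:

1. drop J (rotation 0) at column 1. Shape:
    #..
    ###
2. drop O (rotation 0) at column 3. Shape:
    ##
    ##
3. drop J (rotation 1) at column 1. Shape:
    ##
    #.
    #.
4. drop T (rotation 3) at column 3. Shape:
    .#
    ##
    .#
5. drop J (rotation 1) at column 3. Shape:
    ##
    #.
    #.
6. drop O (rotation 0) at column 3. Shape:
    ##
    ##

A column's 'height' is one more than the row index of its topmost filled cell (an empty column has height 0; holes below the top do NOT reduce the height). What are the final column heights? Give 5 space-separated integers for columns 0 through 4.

Drop 1: J rot0 at col 1 lands with bottom-row=0; cleared 0 line(s) (total 0); column heights now [0 2 1 1 0], max=2
Drop 2: O rot0 at col 3 lands with bottom-row=1; cleared 0 line(s) (total 0); column heights now [0 2 1 3 3], max=3
Drop 3: J rot1 at col 1 lands with bottom-row=2; cleared 0 line(s) (total 0); column heights now [0 5 5 3 3], max=5
Drop 4: T rot3 at col 3 lands with bottom-row=3; cleared 0 line(s) (total 0); column heights now [0 5 5 5 6], max=6
Drop 5: J rot1 at col 3 lands with bottom-row=5; cleared 0 line(s) (total 0); column heights now [0 5 5 8 8], max=8
Drop 6: O rot0 at col 3 lands with bottom-row=8; cleared 0 line(s) (total 0); column heights now [0 5 5 10 10], max=10

Answer: 0 5 5 10 10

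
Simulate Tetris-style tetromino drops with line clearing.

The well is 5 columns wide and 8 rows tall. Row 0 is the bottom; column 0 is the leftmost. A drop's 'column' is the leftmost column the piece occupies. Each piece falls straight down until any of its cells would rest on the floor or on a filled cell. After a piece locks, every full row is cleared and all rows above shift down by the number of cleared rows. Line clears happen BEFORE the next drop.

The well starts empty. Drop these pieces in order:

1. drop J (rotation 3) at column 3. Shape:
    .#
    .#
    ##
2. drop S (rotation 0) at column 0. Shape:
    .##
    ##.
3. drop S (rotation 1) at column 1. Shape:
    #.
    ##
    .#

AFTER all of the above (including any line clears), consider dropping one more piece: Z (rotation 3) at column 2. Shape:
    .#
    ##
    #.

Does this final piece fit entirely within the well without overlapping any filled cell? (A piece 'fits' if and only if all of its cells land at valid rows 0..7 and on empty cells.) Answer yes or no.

Answer: yes

Derivation:
Drop 1: J rot3 at col 3 lands with bottom-row=0; cleared 0 line(s) (total 0); column heights now [0 0 0 1 3], max=3
Drop 2: S rot0 at col 0 lands with bottom-row=0; cleared 0 line(s) (total 0); column heights now [1 2 2 1 3], max=3
Drop 3: S rot1 at col 1 lands with bottom-row=2; cleared 0 line(s) (total 0); column heights now [1 5 4 1 3], max=5
Test piece Z rot3 at col 2 (width 2): heights before test = [1 5 4 1 3]; fits = True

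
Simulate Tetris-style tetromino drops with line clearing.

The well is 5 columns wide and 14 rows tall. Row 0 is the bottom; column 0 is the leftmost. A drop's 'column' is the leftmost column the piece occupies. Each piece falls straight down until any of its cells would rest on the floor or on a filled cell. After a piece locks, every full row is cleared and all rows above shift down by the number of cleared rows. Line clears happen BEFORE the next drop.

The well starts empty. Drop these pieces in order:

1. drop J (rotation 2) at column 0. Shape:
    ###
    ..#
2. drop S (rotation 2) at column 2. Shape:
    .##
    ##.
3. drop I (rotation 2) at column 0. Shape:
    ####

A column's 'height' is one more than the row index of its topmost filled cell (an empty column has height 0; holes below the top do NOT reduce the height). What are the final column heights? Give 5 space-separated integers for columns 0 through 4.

Answer: 5 5 5 5 4

Derivation:
Drop 1: J rot2 at col 0 lands with bottom-row=0; cleared 0 line(s) (total 0); column heights now [2 2 2 0 0], max=2
Drop 2: S rot2 at col 2 lands with bottom-row=2; cleared 0 line(s) (total 0); column heights now [2 2 3 4 4], max=4
Drop 3: I rot2 at col 0 lands with bottom-row=4; cleared 0 line(s) (total 0); column heights now [5 5 5 5 4], max=5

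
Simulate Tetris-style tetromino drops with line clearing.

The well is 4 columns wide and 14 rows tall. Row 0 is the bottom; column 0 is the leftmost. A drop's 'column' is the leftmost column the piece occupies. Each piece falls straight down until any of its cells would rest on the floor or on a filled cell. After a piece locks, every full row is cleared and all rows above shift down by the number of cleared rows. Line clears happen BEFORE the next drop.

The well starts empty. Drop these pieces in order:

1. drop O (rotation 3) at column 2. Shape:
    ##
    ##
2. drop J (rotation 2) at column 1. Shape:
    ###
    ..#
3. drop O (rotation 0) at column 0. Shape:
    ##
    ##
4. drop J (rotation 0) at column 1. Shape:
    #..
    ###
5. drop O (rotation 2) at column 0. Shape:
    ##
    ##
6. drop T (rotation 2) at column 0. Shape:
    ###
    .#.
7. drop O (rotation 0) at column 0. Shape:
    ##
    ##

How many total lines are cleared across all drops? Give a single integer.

Drop 1: O rot3 at col 2 lands with bottom-row=0; cleared 0 line(s) (total 0); column heights now [0 0 2 2], max=2
Drop 2: J rot2 at col 1 lands with bottom-row=2; cleared 0 line(s) (total 0); column heights now [0 4 4 4], max=4
Drop 3: O rot0 at col 0 lands with bottom-row=4; cleared 0 line(s) (total 0); column heights now [6 6 4 4], max=6
Drop 4: J rot0 at col 1 lands with bottom-row=6; cleared 0 line(s) (total 0); column heights now [6 8 7 7], max=8
Drop 5: O rot2 at col 0 lands with bottom-row=8; cleared 0 line(s) (total 0); column heights now [10 10 7 7], max=10
Drop 6: T rot2 at col 0 lands with bottom-row=10; cleared 0 line(s) (total 0); column heights now [12 12 12 7], max=12
Drop 7: O rot0 at col 0 lands with bottom-row=12; cleared 0 line(s) (total 0); column heights now [14 14 12 7], max=14

Answer: 0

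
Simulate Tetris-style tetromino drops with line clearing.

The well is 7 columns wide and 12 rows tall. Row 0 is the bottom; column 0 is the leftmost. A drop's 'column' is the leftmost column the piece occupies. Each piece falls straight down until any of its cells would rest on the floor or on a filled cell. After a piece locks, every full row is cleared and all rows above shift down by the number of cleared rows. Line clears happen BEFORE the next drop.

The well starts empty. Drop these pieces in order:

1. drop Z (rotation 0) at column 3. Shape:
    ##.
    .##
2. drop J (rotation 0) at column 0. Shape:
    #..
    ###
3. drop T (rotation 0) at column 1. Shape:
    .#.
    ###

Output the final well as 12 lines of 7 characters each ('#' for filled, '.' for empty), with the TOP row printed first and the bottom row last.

Drop 1: Z rot0 at col 3 lands with bottom-row=0; cleared 0 line(s) (total 0); column heights now [0 0 0 2 2 1 0], max=2
Drop 2: J rot0 at col 0 lands with bottom-row=0; cleared 0 line(s) (total 0); column heights now [2 1 1 2 2 1 0], max=2
Drop 3: T rot0 at col 1 lands with bottom-row=2; cleared 0 line(s) (total 0); column heights now [2 3 4 3 2 1 0], max=4

Answer: .......
.......
.......
.......
.......
.......
.......
.......
..#....
.###...
#..##..
###.##.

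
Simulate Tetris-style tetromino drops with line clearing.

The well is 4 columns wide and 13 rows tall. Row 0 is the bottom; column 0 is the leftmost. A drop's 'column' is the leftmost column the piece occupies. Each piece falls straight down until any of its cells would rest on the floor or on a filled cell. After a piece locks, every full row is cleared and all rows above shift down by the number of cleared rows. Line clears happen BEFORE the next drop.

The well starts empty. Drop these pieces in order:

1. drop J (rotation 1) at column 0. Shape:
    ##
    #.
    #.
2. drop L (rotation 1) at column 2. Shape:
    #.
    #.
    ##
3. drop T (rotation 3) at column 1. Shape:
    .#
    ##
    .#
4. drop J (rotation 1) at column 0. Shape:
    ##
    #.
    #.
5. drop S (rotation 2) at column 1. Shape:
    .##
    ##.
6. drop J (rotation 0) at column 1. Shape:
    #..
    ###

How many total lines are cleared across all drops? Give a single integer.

Drop 1: J rot1 at col 0 lands with bottom-row=0; cleared 0 line(s) (total 0); column heights now [3 3 0 0], max=3
Drop 2: L rot1 at col 2 lands with bottom-row=0; cleared 0 line(s) (total 0); column heights now [3 3 3 1], max=3
Drop 3: T rot3 at col 1 lands with bottom-row=3; cleared 0 line(s) (total 0); column heights now [3 5 6 1], max=6
Drop 4: J rot1 at col 0 lands with bottom-row=3; cleared 0 line(s) (total 0); column heights now [6 6 6 1], max=6
Drop 5: S rot2 at col 1 lands with bottom-row=6; cleared 0 line(s) (total 0); column heights now [6 7 8 8], max=8
Drop 6: J rot0 at col 1 lands with bottom-row=8; cleared 0 line(s) (total 0); column heights now [6 10 9 9], max=10

Answer: 0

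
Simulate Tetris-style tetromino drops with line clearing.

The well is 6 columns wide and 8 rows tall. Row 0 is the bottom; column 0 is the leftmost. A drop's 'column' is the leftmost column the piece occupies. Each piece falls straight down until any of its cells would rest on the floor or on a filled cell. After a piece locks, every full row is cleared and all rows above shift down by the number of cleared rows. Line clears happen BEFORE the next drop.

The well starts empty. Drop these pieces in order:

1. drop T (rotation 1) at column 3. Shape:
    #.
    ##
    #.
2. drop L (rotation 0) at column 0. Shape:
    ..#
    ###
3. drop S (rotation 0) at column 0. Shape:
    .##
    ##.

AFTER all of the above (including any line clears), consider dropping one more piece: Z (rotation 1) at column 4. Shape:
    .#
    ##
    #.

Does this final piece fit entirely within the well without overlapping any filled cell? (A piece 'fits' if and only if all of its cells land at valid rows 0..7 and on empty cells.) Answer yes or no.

Drop 1: T rot1 at col 3 lands with bottom-row=0; cleared 0 line(s) (total 0); column heights now [0 0 0 3 2 0], max=3
Drop 2: L rot0 at col 0 lands with bottom-row=0; cleared 0 line(s) (total 0); column heights now [1 1 2 3 2 0], max=3
Drop 3: S rot0 at col 0 lands with bottom-row=1; cleared 0 line(s) (total 0); column heights now [2 3 3 3 2 0], max=3
Test piece Z rot1 at col 4 (width 2): heights before test = [2 3 3 3 2 0]; fits = True

Answer: yes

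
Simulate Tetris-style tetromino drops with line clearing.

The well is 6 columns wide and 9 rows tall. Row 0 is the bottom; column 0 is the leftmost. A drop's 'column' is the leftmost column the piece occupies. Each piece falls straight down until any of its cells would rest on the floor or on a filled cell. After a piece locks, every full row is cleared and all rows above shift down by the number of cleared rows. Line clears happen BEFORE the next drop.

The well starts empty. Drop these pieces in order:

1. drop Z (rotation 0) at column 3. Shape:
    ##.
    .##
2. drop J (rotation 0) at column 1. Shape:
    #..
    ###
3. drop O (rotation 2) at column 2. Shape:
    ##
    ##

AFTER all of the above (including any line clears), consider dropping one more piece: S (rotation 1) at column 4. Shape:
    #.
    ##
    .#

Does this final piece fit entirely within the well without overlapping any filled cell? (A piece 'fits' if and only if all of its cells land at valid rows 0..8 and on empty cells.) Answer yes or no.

Drop 1: Z rot0 at col 3 lands with bottom-row=0; cleared 0 line(s) (total 0); column heights now [0 0 0 2 2 1], max=2
Drop 2: J rot0 at col 1 lands with bottom-row=2; cleared 0 line(s) (total 0); column heights now [0 4 3 3 2 1], max=4
Drop 3: O rot2 at col 2 lands with bottom-row=3; cleared 0 line(s) (total 0); column heights now [0 4 5 5 2 1], max=5
Test piece S rot1 at col 4 (width 2): heights before test = [0 4 5 5 2 1]; fits = True

Answer: yes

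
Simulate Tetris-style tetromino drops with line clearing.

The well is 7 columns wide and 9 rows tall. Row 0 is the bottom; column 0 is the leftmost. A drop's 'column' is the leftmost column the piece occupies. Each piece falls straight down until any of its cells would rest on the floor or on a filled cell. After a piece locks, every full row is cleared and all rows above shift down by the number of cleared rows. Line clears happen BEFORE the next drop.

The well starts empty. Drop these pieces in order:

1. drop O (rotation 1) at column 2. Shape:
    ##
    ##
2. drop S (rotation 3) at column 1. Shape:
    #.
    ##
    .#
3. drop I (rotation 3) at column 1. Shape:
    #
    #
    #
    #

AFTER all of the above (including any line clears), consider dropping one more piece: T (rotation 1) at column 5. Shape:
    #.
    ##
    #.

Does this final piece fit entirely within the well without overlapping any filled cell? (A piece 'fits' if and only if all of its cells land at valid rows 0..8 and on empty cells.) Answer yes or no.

Drop 1: O rot1 at col 2 lands with bottom-row=0; cleared 0 line(s) (total 0); column heights now [0 0 2 2 0 0 0], max=2
Drop 2: S rot3 at col 1 lands with bottom-row=2; cleared 0 line(s) (total 0); column heights now [0 5 4 2 0 0 0], max=5
Drop 3: I rot3 at col 1 lands with bottom-row=5; cleared 0 line(s) (total 0); column heights now [0 9 4 2 0 0 0], max=9
Test piece T rot1 at col 5 (width 2): heights before test = [0 9 4 2 0 0 0]; fits = True

Answer: yes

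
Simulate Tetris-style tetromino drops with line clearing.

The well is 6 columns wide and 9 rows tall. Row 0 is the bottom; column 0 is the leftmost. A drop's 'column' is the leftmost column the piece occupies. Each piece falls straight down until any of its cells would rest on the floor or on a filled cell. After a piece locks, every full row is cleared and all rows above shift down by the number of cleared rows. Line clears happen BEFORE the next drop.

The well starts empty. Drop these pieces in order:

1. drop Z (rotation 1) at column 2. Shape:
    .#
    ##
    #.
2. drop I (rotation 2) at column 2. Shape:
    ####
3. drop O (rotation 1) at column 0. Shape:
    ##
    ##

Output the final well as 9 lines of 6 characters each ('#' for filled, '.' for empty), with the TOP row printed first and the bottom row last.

Drop 1: Z rot1 at col 2 lands with bottom-row=0; cleared 0 line(s) (total 0); column heights now [0 0 2 3 0 0], max=3
Drop 2: I rot2 at col 2 lands with bottom-row=3; cleared 0 line(s) (total 0); column heights now [0 0 4 4 4 4], max=4
Drop 3: O rot1 at col 0 lands with bottom-row=0; cleared 0 line(s) (total 0); column heights now [2 2 4 4 4 4], max=4

Answer: ......
......
......
......
......
..####
...#..
####..
###...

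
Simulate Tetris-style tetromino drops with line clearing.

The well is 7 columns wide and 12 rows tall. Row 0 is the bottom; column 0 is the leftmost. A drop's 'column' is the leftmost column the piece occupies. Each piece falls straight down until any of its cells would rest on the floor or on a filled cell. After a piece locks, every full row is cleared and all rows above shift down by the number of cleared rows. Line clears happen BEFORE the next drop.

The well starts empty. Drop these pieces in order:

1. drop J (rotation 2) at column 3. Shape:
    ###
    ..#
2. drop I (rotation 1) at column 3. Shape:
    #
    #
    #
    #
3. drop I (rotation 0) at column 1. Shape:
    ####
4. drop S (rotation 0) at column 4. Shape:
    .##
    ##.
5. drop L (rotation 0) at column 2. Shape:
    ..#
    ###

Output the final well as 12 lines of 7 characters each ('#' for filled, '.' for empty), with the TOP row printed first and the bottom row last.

Answer: .......
.......
....#..
..#####
....##.
.####..
...#...
...#...
...#...
...#...
...###.
.....#.

Derivation:
Drop 1: J rot2 at col 3 lands with bottom-row=0; cleared 0 line(s) (total 0); column heights now [0 0 0 2 2 2 0], max=2
Drop 2: I rot1 at col 3 lands with bottom-row=2; cleared 0 line(s) (total 0); column heights now [0 0 0 6 2 2 0], max=6
Drop 3: I rot0 at col 1 lands with bottom-row=6; cleared 0 line(s) (total 0); column heights now [0 7 7 7 7 2 0], max=7
Drop 4: S rot0 at col 4 lands with bottom-row=7; cleared 0 line(s) (total 0); column heights now [0 7 7 7 8 9 9], max=9
Drop 5: L rot0 at col 2 lands with bottom-row=8; cleared 0 line(s) (total 0); column heights now [0 7 9 9 10 9 9], max=10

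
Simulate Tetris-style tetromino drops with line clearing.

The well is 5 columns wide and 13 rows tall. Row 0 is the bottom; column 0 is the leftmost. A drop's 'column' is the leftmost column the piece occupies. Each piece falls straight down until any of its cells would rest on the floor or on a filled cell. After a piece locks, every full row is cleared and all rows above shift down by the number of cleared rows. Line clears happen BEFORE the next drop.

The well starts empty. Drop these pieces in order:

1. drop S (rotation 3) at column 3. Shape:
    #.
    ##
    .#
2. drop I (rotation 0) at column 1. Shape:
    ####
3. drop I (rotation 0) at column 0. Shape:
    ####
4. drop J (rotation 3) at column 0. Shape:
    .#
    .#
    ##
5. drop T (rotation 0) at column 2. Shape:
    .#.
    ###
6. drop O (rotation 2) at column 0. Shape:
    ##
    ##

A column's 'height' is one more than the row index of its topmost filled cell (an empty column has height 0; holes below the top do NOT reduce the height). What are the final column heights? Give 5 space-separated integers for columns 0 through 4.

Drop 1: S rot3 at col 3 lands with bottom-row=0; cleared 0 line(s) (total 0); column heights now [0 0 0 3 2], max=3
Drop 2: I rot0 at col 1 lands with bottom-row=3; cleared 0 line(s) (total 0); column heights now [0 4 4 4 4], max=4
Drop 3: I rot0 at col 0 lands with bottom-row=4; cleared 0 line(s) (total 0); column heights now [5 5 5 5 4], max=5
Drop 4: J rot3 at col 0 lands with bottom-row=5; cleared 0 line(s) (total 0); column heights now [6 8 5 5 4], max=8
Drop 5: T rot0 at col 2 lands with bottom-row=5; cleared 1 line(s) (total 1); column heights now [5 7 5 6 4], max=7
Drop 6: O rot2 at col 0 lands with bottom-row=7; cleared 0 line(s) (total 1); column heights now [9 9 5 6 4], max=9

Answer: 9 9 5 6 4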